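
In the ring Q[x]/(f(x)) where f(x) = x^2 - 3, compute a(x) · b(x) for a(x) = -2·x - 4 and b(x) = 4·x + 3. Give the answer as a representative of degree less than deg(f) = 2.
First multiply in Q[x] without reducing: a · b = -8·x^2 - 22·x - 12. Now divide by f(x) = x^2 - 3, eliminating the leading term at each step:
  leading term -8·x^2: subtract (-8)·f(x) = 24 - 8·x^2, leaving -22·x - 36
The degree is now < 2, so this is the remainder. Hence a · b ≡ -22·x - 36 in Q[x]/(f).

Final answer: a · b ≡ -22·x - 36 (mod f(x))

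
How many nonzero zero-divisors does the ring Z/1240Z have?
Z/1240Z has 759 nonzero zero-divisors

In Z/1240Z each nonzero element is either a unit (gcd with 1240 is 1) or a zero-divisor (gcd > 1). The number of units is φ(1240): factorise 1240 = 2^3 · 5 · 31, so φ(1240) = (2^3 − 2^2) · (5 − 1) · (31 − 1) = 4 · 4 · 30 = 480. The nonzero elements number 1240 − 1 = 1239. Hence the nonzero zero-divisors number 1239 − 480 = 759.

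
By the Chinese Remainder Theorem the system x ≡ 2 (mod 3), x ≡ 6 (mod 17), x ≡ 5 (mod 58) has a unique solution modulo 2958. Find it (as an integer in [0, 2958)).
x ≡ 2267 (mod 2958); the representative in [0, 2958) is 2267

The moduli 3, 17, 58 are pairwise coprime, so by the CRT there is a unique solution mod 3·17·58 = 2958.
Solve by successive substitution. Start with x ≡ 2 (mod 3).
  Combine with x ≡ 6 (mod 17): write x = 2 + 3·t and require 2 + 3·t ≡ 6 (mod 17), i.e. 3·t ≡ 6 − 2 ≡ 4 (mod 17). Since 3^(−1) ≡ 6 (mod 17), t ≡ 6·4 ≡ 7 (mod 17). So x ≡ 2 + 3·7 = 23 (mod 51).
  Combine with x ≡ 5 (mod 58): write x = 23 + 51·t and require 23 + 51·t ≡ 5 (mod 58), i.e. 51·t ≡ 5 − 23 ≡ 40 (mod 58). Since 51^(−1) ≡ 33 (mod 58), t ≡ 33·40 ≡ 44 (mod 58). So x ≡ 23 + 51·44 = 2267 (mod 2958).
Unique solution in [0, 2958): x = 2267.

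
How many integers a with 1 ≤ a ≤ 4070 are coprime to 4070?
The number of a ∈ {1, ..., 4070} with gcd(a, 4070) = 1 is by definition Euler's totient φ(4070). φ is multiplicative, with φ(p^e) = p^e − p^(e−1). Factorise 4070 = 2 · 5 · 11 · 37. Then
  φ(4070) = (2 − 1) · (5 − 1) · (11 − 1) · (37 − 1) = 1 · 4 · 10 · 36 = 1440.
So there are 1440 such integers.

Final answer: 1440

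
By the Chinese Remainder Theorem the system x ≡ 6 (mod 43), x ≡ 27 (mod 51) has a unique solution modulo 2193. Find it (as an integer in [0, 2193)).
x ≡ 1812 (mod 2193); the representative in [0, 2193) is 1812

The moduli 43, 51 are pairwise coprime, so by the CRT there is a unique solution mod 43·51 = 2193.
Solve by successive substitution. Start with x ≡ 6 (mod 43).
  Combine with x ≡ 27 (mod 51): write x = 6 + 43·t and require 6 + 43·t ≡ 27 (mod 51), i.e. 43·t ≡ 27 − 6 ≡ 21 (mod 51). Since 43^(−1) ≡ 19 (mod 51), t ≡ 19·21 ≡ 42 (mod 51). So x ≡ 6 + 43·42 = 1812 (mod 2193).
Unique solution in [0, 2193): x = 1812.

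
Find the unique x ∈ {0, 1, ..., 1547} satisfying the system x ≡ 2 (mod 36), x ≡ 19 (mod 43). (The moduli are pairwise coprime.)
x ≡ 578 (mod 1548); the representative in [0, 1548) is 578

The moduli 36, 43 are pairwise coprime, so by the CRT there is a unique solution mod 36·43 = 1548.
Solve by successive substitution. Start with x ≡ 2 (mod 36).
  Combine with x ≡ 19 (mod 43): write x = 2 + 36·t and require 2 + 36·t ≡ 19 (mod 43), i.e. 36·t ≡ 19 − 2 ≡ 17 (mod 43). Since 36^(−1) ≡ 6 (mod 43), t ≡ 6·17 ≡ 16 (mod 43). So x ≡ 2 + 36·16 = 578 (mod 1548).
Unique solution in [0, 1548): x = 578.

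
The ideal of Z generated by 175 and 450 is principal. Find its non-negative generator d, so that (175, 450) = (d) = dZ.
In the PID Z, (a, b) is generated by gcd(a, b). Compute gcd(450, 175) with the extended Euclidean algorithm, tracking rows (r, s, t) with s·450 + t·175 = r:
  row A: (450, 1, 0)   [1·450 + 0·175 = 450]
  row B: (175, 0, 1)   [0·450 + 1·175 = 175]
  450 = 2·175 + 100   → row C = row A − 2·row B = (100, 1, −2)   [check: 1·450 − 2·175 = 100]
  175 = 1·100 + 75   → row D = row B − 1·row C = (75, −1, 3)   [check: −1·450 + 3·175 = 75]
  100 = 1·75 + 25   → row E = row C − 1·row D = (25, 2, −5)   [check: 2·450 − 5·175 = 25]
  75 = 3·25 + 0   → remainder 0, stop. gcd = 25 (last nonzero row E).
So gcd(175, 450) = 25, with Bézout identity 2·450 − 5·175 = 25. Containment (⊇): the Bézout identity exhibits 25 as an element of (175, 450), giving (25) ⊆ (175, 450). Containment (⊆): since 25 | 175 and 25 | 450 (175 = 25·7, 450 = 25·18), every Z-linear combination of 175 and 450 is divisible by 25, so (175, 450) ⊆ (25). Therefore (175, 450) = (25), d = 25.

Final answer: (175, 450) = (25); d = 25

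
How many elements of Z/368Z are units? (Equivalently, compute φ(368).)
Z/368Z has φ(368) = 176 units

An element a ∈ Z/368Z is a unit iff gcd(a, 368) = 1, so the number of units is φ(368). φ is multiplicative, with φ(p^e) = p^e − p^(e−1). Factorise 368 = 2^4 · 23. Then
  φ(368) = (2^4 − 2^3) · (23 − 1) = 8 · 22 = 176.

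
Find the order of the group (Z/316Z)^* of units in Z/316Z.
(Z/316Z)^* consists of the classes a with gcd(a, 316) = 1, so its order is φ(316). φ is multiplicative, with φ(p^e) = p^e − p^(e−1). Factorise 316 = 2^2 · 79. Then
  φ(316) = (2^2 − 2^1) · (79 − 1) = 2 · 78 = 156.
Thus |(Z/316Z)^*| = 156.

Final answer: |(Z/316Z)^*| = 156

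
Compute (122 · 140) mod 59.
Reduce the factors first: 122 ≡ 4, 140 ≡ 22 (mod 59), so 122 · 140 ≡ 4 · 22 (mod 59). 4 · 22 = 88. Dividing by 59: 88 = 1·59 + 29. So (122 · 140) mod 59 = 29.

Final answer: 29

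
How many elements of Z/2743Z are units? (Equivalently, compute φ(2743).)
An element a ∈ Z/2743Z is a unit iff gcd(a, 2743) = 1, so the number of units is φ(2743). φ is multiplicative, with φ(p^e) = p^e − p^(e−1). Factorise 2743 = 13 · 211. Then
  φ(2743) = (13 − 1) · (211 − 1) = 12 · 210 = 2520.

Final answer: Z/2743Z has φ(2743) = 2520 units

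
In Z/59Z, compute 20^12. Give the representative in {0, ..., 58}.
Use repeated squaring. Binary(12) = 1100. Walk through the bits of the exponent 12 left-to-right: at each bit after the leading one, square the running value, then multiply by 20 if the bit is 1 (always reducing mod 59):
  bit 1 = 1 (leading): start with 20.
  bit 2 = 1: square 20^2 = 400 ≡ 46; bit is 1, so multiply 46·20 = 920 ≡ 35 (mod 59).
  bit 3 = 0: square 35^2 = 1225 ≡ 45 (mod 59).
  bit 4 = 0: square 45^2 = 2025 ≡ 19 (mod 59).
Final value: 20^12 ≡ 19 (mod 59).

Final answer: 19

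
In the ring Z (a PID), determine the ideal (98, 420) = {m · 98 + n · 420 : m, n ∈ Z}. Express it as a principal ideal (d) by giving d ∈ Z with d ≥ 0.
(98, 420) = (14); d = 14

In the PID Z, (a, b) is generated by gcd(a, b). Compute gcd(420, 98) with the extended Euclidean algorithm, tracking rows (r, s, t) with s·420 + t·98 = r:
  row A: (420, 1, 0)   [1·420 + 0·98 = 420]
  row B: (98, 0, 1)   [0·420 + 1·98 = 98]
  420 = 4·98 + 28   → row C = row A − 4·row B = (28, 1, −4)   [check: 1·420 − 4·98 = 28]
  98 = 3·28 + 14   → row D = row B − 3·row C = (14, −3, 13)   [check: −3·420 + 13·98 = 14]
  28 = 2·14 + 0   → remainder 0, stop. gcd = 14 (last nonzero row D).
So gcd(98, 420) = 14, with Bézout identity −3·420 + 13·98 = 14. Containment (⊇): the Bézout identity exhibits 14 as an element of (98, 420), giving (14) ⊆ (98, 420). Containment (⊆): since 14 | 98 and 14 | 420 (98 = 14·7, 420 = 14·30), every Z-linear combination of 98 and 420 is divisible by 14, so (98, 420) ⊆ (14). Therefore (98, 420) = (14), d = 14.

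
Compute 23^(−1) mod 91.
Apply the extended Euclidean algorithm to (91, 23), tracking rows (r, s, t) with s·91 + t·23 = r. Each division r_prev = q·r_cur + r_new produces the new row as (previous row) − q·(current row):
  row A: (91, 1, 0)   [1·91 + 0·23 = 91]
  row B: (23, 0, 1)   [0·91 + 1·23 = 23]
  91 = 3·23 + 22   → row C = row A − 3·row B = (22, 1, −3)   [check: 1·91 − 3·23 = 22]
  23 = 1·22 + 1   → row D = row B − 1·row C = (1, −1, 4)   [check: −1·91 + 4·23 = 1]
  22 = 22·1 + 0   → remainder 0, stop. gcd = 1 (last nonzero row D).
The gcd is 1, so 23 is invertible mod 91. The last nonzero row gives −1·91 + 4·23 = 1, so t = 4. So 23^(−1) ≡ 4 (mod 91). Verify: 23 · 4 = 92 ≡ 1 (mod 91). ✓

Final answer: 23^(−1) ≡ 4 (mod 91)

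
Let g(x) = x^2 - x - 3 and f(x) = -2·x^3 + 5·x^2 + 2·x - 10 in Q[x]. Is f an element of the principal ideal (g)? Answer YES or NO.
NO

In Q[x] the ideal (g) consists of all multiples of g, so f ∈ (g) iff g | f, i.e. iff the remainder of f on division by g is 0. Divide f by g (g is monic, so eliminate the leading term of the running remainder at each step):
  leading term -2·x^3: subtract (-2·x)·g(x) = -2·x^3 + 2·x^2 + 6·x, leaving 3·x^2 - 4·x - 10
  leading term 3·x^2: subtract (3)·g(x) = 3·x^2 - 3·x - 9, leaving -x - 1
The remainder r(x) = -x - 1 ≠ 0 (and deg r < deg g), so g ∤ f, i.e. f ∉ (g).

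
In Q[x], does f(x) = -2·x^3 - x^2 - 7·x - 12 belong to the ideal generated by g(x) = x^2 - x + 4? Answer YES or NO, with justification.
NO

In Q[x] the ideal (g) consists of all multiples of g, so f ∈ (g) iff g | f, i.e. iff the remainder of f on division by g is 0. Divide f by g (g is monic, so eliminate the leading term of the running remainder at each step):
  leading term -2·x^3: subtract (-2·x)·g(x) = -2·x^3 + 2·x^2 - 8·x, leaving -3·x^2 + x - 12
  leading term -3·x^2: subtract (-3)·g(x) = -3·x^2 + 3·x - 12, leaving -2·x
The remainder r(x) = -2·x ≠ 0 (and deg r < deg g), so g ∤ f, i.e. f ∉ (g).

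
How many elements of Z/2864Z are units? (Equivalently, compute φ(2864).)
An element a ∈ Z/2864Z is a unit iff gcd(a, 2864) = 1, so the number of units is φ(2864). φ is multiplicative, with φ(p^e) = p^e − p^(e−1). Factorise 2864 = 2^4 · 179. Then
  φ(2864) = (2^4 − 2^3) · (179 − 1) = 8 · 178 = 1424.

Final answer: Z/2864Z has φ(2864) = 1424 units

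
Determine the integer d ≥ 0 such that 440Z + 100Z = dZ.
(440, 100) = (20); d = 20

In the PID Z, (a, b) is generated by gcd(a, b). Compute gcd(440, 100) with the extended Euclidean algorithm, tracking rows (r, s, t) with s·440 + t·100 = r:
  row A: (440, 1, 0)   [1·440 + 0·100 = 440]
  row B: (100, 0, 1)   [0·440 + 1·100 = 100]
  440 = 4·100 + 40   → row C = row A − 4·row B = (40, 1, −4)   [check: 1·440 − 4·100 = 40]
  100 = 2·40 + 20   → row D = row B − 2·row C = (20, −2, 9)   [check: −2·440 + 9·100 = 20]
  40 = 2·20 + 0   → remainder 0, stop. gcd = 20 (last nonzero row D).
So gcd(440, 100) = 20, with Bézout identity −2·440 + 9·100 = 20. Containment (⊇): the Bézout identity exhibits 20 as an element of (440, 100), giving (20) ⊆ (440, 100). Containment (⊆): since 20 | 440 and 20 | 100 (440 = 20·22, 100 = 20·5), every Z-linear combination of 440 and 100 is divisible by 20, so (440, 100) ⊆ (20). Therefore (440, 100) = (20), d = 20.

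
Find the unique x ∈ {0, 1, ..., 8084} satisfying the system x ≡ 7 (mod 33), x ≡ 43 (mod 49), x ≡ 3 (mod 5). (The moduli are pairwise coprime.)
The moduli 33, 49, 5 are pairwise coprime, so by the CRT there is a unique solution mod 33·49·5 = 8085.
Solve by successive substitution. Start with x ≡ 7 (mod 33).
  Combine with x ≡ 43 (mod 49): write x = 7 + 33·t and require 7 + 33·t ≡ 43 (mod 49), i.e. 33·t ≡ 43 − 7 ≡ 36 (mod 49). Since 33^(−1) ≡ 3 (mod 49), t ≡ 3·36 ≡ 10 (mod 49). So x ≡ 7 + 33·10 = 337 (mod 1617).
  Combine with x ≡ 3 (mod 5): write x = 337 + 1617·t and require 337 + 1617·t ≡ 3 (mod 5), i.e. 1617·t ≡ 3 − 337 ≡ 1 (mod 5). Since 1617^(−1) ≡ 3 (mod 5) (1617 ≡ 2 (mod 5)), t ≡ 3·1 ≡ 3 (mod 5). So x ≡ 337 + 1617·3 = 5188 (mod 8085).
Unique solution in [0, 8085): x = 5188.

Final answer: x ≡ 5188 (mod 8085); the representative in [0, 8085) is 5188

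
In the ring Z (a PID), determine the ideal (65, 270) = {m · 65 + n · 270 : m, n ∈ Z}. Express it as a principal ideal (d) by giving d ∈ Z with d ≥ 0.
(65, 270) = (5); d = 5

In the PID Z, (a, b) is generated by gcd(a, b). Compute gcd(270, 65) with the extended Euclidean algorithm, tracking rows (r, s, t) with s·270 + t·65 = r:
  row A: (270, 1, 0)   [1·270 + 0·65 = 270]
  row B: (65, 0, 1)   [0·270 + 1·65 = 65]
  270 = 4·65 + 10   → row C = row A − 4·row B = (10, 1, −4)   [check: 1·270 − 4·65 = 10]
  65 = 6·10 + 5   → row D = row B − 6·row C = (5, −6, 25)   [check: −6·270 + 25·65 = 5]
  10 = 2·5 + 0   → remainder 0, stop. gcd = 5 (last nonzero row D).
So gcd(65, 270) = 5, with Bézout identity −6·270 + 25·65 = 5. Containment (⊇): the Bézout identity exhibits 5 as an element of (65, 270), giving (5) ⊆ (65, 270). Containment (⊆): since 5 | 65 and 5 | 270 (65 = 5·13, 270 = 5·54), every Z-linear combination of 65 and 270 is divisible by 5, so (65, 270) ⊆ (5). Therefore (65, 270) = (5), d = 5.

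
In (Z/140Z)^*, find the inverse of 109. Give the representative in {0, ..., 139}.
Apply the extended Euclidean algorithm to (140, 109), tracking rows (r, s, t) with s·140 + t·109 = r. Each division r_prev = q·r_cur + r_new produces the new row as (previous row) − q·(current row):
  row A: (140, 1, 0)   [1·140 + 0·109 = 140]
  row B: (109, 0, 1)   [0·140 + 1·109 = 109]
  140 = 1·109 + 31   → row C = row A − 1·row B = (31, 1, −1)   [check: 1·140 − 1·109 = 31]
  109 = 3·31 + 16   → row D = row B − 3·row C = (16, −3, 4)   [check: −3·140 + 4·109 = 16]
  31 = 1·16 + 15   → row E = row C − 1·row D = (15, 4, −5)   [check: 4·140 − 5·109 = 15]
  16 = 1·15 + 1   → row F = row D − 1·row E = (1, −7, 9)   [check: −7·140 + 9·109 = 1]
  15 = 15·1 + 0   → remainder 0, stop. gcd = 1 (last nonzero row F).
The gcd is 1, so 109 is invertible mod 140. The last nonzero row gives −7·140 + 9·109 = 1, so t = 9. So 109^(−1) ≡ 9 (mod 140). Verify: 109 · 9 = 981 ≡ 1 (mod 140). ✓

Final answer: 109^(−1) ≡ 9 (mod 140)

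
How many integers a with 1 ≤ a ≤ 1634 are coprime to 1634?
756

The number of a ∈ {1, ..., 1634} with gcd(a, 1634) = 1 is by definition Euler's totient φ(1634). φ is multiplicative, with φ(p^e) = p^e − p^(e−1). Factorise 1634 = 2 · 19 · 43. Then
  φ(1634) = (2 − 1) · (19 − 1) · (43 − 1) = 1 · 18 · 42 = 756.
So there are 756 such integers.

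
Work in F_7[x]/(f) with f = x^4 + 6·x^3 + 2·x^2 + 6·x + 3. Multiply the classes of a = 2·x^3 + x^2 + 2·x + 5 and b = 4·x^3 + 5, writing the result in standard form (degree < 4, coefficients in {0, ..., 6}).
Multiply as integer polynomials: a · b = 8·x^6 + 4·x^5 + 8·x^4 + 30·x^3 + 5·x^2 + 10·x + 25. Reducing coefficients mod 7: a · b ≡ x^6 + 4·x^5 + x^4 + 2·x^3 + 5·x^2 + 3·x + 4. Now divide by f(x) = x^4 + 6·x^3 + 2·x^2 + 6·x + 3 in F_7[x], eliminating the leading term at each step:
  leading term x^6: subtract (x^2)·f(x) = x^6 + 6·x^5 + 2·x^4 + 6·x^3 + 3·x^2, leaving 5·x^5 + 6·x^4 + 3·x^3 + 2·x^2 + 3·x + 4 (coefficients mod 7)
  leading term 5·x^5: subtract (5·x)·f(x) = 5·x^5 + 2·x^4 + 3·x^3 + 2·x^2 + x, leaving 4·x^4 + 2·x + 4 (coefficients mod 7)
  leading term 4·x^4: subtract (4)·f(x) = 4·x^4 + 3·x^3 + x^2 + 3·x + 5, leaving 4·x^3 + 6·x^2 + 6·x + 6 (coefficients mod 7)
The degree is now < 4, so this is the remainder. Hence a · b ≡ 4·x^3 + 6·x^2 + 6·x + 6 in F_7[x]/(f).

Final answer: a · b ≡ 4·x^3 + 6·x^2 + 6·x + 6 (mod f(x))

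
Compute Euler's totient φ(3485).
φ is multiplicative, with φ(p^e) = p^e − p^(e−1). Factorise 3485 = 5 · 17 · 41. Then
  φ(3485) = (5 − 1) · (17 − 1) · (41 − 1) = 4 · 16 · 40 = 2560.

Final answer: φ(3485) = 2560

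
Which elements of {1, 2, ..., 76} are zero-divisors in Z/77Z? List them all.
nonzero zero-divisors of Z/77Z = {7, 11, 14, 21, 22, 28, 33, 35, 42, 44, 49, 55, 56, 63, 66, 70}

An element a ∈ Z/77Z (with a ≠ 0) is a zero-divisor iff gcd(a, 77) > 1 (because a is a unit precisely when gcd(a, n) = 1, and in Z/nZ every nonzero, non-unit element is a zero-divisor). Scan a = 1, ..., 76 and keep those with gcd(a, 77) > 1:
  gcd(7, 77) = 7, gcd(11, 77) = 11, gcd(14, 77) = 7, gcd(21, 77) = 7, gcd(22, 77) = 11, gcd(28, 77) = 7, gcd(33, 77) = 11, gcd(35, 77) = 7, gcd(42, 77) = 7, gcd(44, 77) = 11, gcd(49, 77) = 7, gcd(55, 77) = 11, gcd(56, 77) = 7, gcd(63, 77) = 7, gcd(66, 77) = 11, gcd(70, 77) = 7.
All other a ∈ {1, ..., 76} have gcd(a, 77) = 1 and are units. So the nonzero zero-divisors are exactly the 16 values of a appearing in this scan.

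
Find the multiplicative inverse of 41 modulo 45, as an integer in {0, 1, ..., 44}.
Apply the extended Euclidean algorithm to (45, 41), tracking rows (r, s, t) with s·45 + t·41 = r. Each division r_prev = q·r_cur + r_new produces the new row as (previous row) − q·(current row):
  row A: (45, 1, 0)   [1·45 + 0·41 = 45]
  row B: (41, 0, 1)   [0·45 + 1·41 = 41]
  45 = 1·41 + 4   → row C = row A − 1·row B = (4, 1, −1)   [check: 1·45 − 1·41 = 4]
  41 = 10·4 + 1   → row D = row B − 10·row C = (1, −10, 11)   [check: −10·45 + 11·41 = 1]
  4 = 4·1 + 0   → remainder 0, stop. gcd = 1 (last nonzero row D).
The gcd is 1, so 41 is invertible mod 45. The last nonzero row gives −10·45 + 11·41 = 1, so t = 11. So 41^(−1) ≡ 11 (mod 45). Verify: 41 · 11 = 451 ≡ 1 (mod 45). ✓

Final answer: 41^(−1) ≡ 11 (mod 45)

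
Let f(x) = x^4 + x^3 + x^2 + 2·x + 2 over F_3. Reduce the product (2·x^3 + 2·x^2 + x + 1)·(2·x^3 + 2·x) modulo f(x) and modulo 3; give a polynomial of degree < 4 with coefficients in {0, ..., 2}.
a · b ≡ 2·x^3 + x^2 + x + 2 (mod f(x))

Multiply as integer polynomials: a · b = 4·x^6 + 4·x^5 + 6·x^4 + 6·x^3 + 2·x^2 + 2·x. Reducing coefficients mod 3: a · b ≡ x^6 + x^5 + 2·x^2 + 2·x. Now divide by f(x) = x^4 + x^3 + x^2 + 2·x + 2 in F_3[x], eliminating the leading term at each step:
  leading term x^6: subtract (x^2)·f(x) = x^6 + x^5 + x^4 + 2·x^3 + 2·x^2, leaving 2·x^4 + x^3 + 2·x (coefficients mod 3)
  leading term 2·x^4: subtract (2)·f(x) = 2·x^4 + 2·x^3 + 2·x^2 + x + 1, leaving 2·x^3 + x^2 + x + 2 (coefficients mod 3)
The degree is now < 4, so this is the remainder. Hence a · b ≡ 2·x^3 + x^2 + x + 2 in F_3[x]/(f).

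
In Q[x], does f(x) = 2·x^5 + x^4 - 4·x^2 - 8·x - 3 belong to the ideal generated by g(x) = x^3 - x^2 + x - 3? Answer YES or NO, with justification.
In Q[x] the ideal (g) consists of all multiples of g, so f ∈ (g) iff g | f, i.e. iff the remainder of f on division by g is 0. Divide f by g (g is monic, so eliminate the leading term of the running remainder at each step):
  leading term 2·x^5: subtract (2·x^2)·g(x) = 2·x^5 - 2·x^4 + 2·x^3 - 6·x^2, leaving 3·x^4 - 2·x^3 + 2·x^2 - 8·x - 3
  leading term 3·x^4: subtract (3·x)·g(x) = 3·x^4 - 3·x^3 + 3·x^2 - 9·x, leaving x^3 - x^2 + x - 3
  leading term x^3: subtract (1)·g(x) = x^3 - x^2 + x - 3, leaving 0
The remainder is 0, so f(x) = g(x) · h(x) with h(x) = 2·x^2 + 3·x + 1. Hence g | f, i.e. f ∈ (g).

Final answer: YES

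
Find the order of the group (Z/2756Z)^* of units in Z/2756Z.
(Z/2756Z)^* consists of the classes a with gcd(a, 2756) = 1, so its order is φ(2756). φ is multiplicative, with φ(p^e) = p^e − p^(e−1). Factorise 2756 = 2^2 · 13 · 53. Then
  φ(2756) = (2^2 − 2^1) · (13 − 1) · (53 − 1) = 2 · 12 · 52 = 1248.
Thus |(Z/2756Z)^*| = 1248.

Final answer: |(Z/2756Z)^*| = 1248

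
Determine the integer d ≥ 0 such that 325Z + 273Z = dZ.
In the PID Z, (a, b) is generated by gcd(a, b). Compute gcd(325, 273) with the extended Euclidean algorithm, tracking rows (r, s, t) with s·325 + t·273 = r:
  row A: (325, 1, 0)   [1·325 + 0·273 = 325]
  row B: (273, 0, 1)   [0·325 + 1·273 = 273]
  325 = 1·273 + 52   → row C = row A − 1·row B = (52, 1, −1)   [check: 1·325 − 1·273 = 52]
  273 = 5·52 + 13   → row D = row B − 5·row C = (13, −5, 6)   [check: −5·325 + 6·273 = 13]
  52 = 4·13 + 0   → remainder 0, stop. gcd = 13 (last nonzero row D).
So gcd(325, 273) = 13, with Bézout identity −5·325 + 6·273 = 13. Containment (⊇): the Bézout identity exhibits 13 as an element of (325, 273), giving (13) ⊆ (325, 273). Containment (⊆): since 13 | 325 and 13 | 273 (325 = 13·25, 273 = 13·21), every Z-linear combination of 325 and 273 is divisible by 13, so (325, 273) ⊆ (13). Therefore (325, 273) = (13), d = 13.

Final answer: (325, 273) = (13); d = 13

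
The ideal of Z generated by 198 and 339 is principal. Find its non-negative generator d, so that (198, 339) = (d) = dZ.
In the PID Z, (a, b) is generated by gcd(a, b). Compute gcd(339, 198) with the extended Euclidean algorithm, tracking rows (r, s, t) with s·339 + t·198 = r:
  row A: (339, 1, 0)   [1·339 + 0·198 = 339]
  row B: (198, 0, 1)   [0·339 + 1·198 = 198]
  339 = 1·198 + 141   → row C = row A − 1·row B = (141, 1, −1)   [check: 1·339 − 1·198 = 141]
  198 = 1·141 + 57   → row D = row B − 1·row C = (57, −1, 2)   [check: −1·339 + 2·198 = 57]
  141 = 2·57 + 27   → row E = row C − 2·row D = (27, 3, −5)   [check: 3·339 − 5·198 = 27]
  57 = 2·27 + 3   → row F = row D − 2·row E = (3, −7, 12)   [check: −7·339 + 12·198 = 3]
  27 = 9·3 + 0   → remainder 0, stop. gcd = 3 (last nonzero row F).
So gcd(198, 339) = 3, with Bézout identity −7·339 + 12·198 = 3. Containment (⊇): the Bézout identity exhibits 3 as an element of (198, 339), giving (3) ⊆ (198, 339). Containment (⊆): since 3 | 198 and 3 | 339 (198 = 3·66, 339 = 3·113), every Z-linear combination of 198 and 339 is divisible by 3, so (198, 339) ⊆ (3). Therefore (198, 339) = (3), d = 3.

Final answer: (198, 339) = (3); d = 3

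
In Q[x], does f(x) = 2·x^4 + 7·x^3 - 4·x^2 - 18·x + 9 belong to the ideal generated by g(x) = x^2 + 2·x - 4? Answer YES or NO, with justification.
In Q[x] the ideal (g) consists of all multiples of g, so f ∈ (g) iff g | f, i.e. iff the remainder of f on division by g is 0. Divide f by g (g is monic, so eliminate the leading term of the running remainder at each step):
  leading term 2·x^4: subtract (2·x^2)·g(x) = 2·x^4 + 4·x^3 - 8·x^2, leaving 3·x^3 + 4·x^2 - 18·x + 9
  leading term 3·x^3: subtract (3·x)·g(x) = 3·x^3 + 6·x^2 - 12·x, leaving -2·x^2 - 6·x + 9
  leading term -2·x^2: subtract (-2)·g(x) = -2·x^2 - 4·x + 8, leaving 1 - 2·x
The remainder r(x) = 1 - 2·x ≠ 0 (and deg r < deg g), so g ∤ f, i.e. f ∉ (g).

Final answer: NO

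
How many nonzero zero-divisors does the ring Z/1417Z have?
In Z/1417Z each nonzero element is either a unit (gcd with 1417 is 1) or a zero-divisor (gcd > 1). The number of units is φ(1417): factorise 1417 = 13 · 109, so φ(1417) = (13 − 1) · (109 − 1) = 12 · 108 = 1296. The nonzero elements number 1417 − 1 = 1416. Hence the nonzero zero-divisors number 1416 − 1296 = 120.

Final answer: Z/1417Z has 120 nonzero zero-divisors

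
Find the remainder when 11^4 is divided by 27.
Use repeated squaring. Binary(4) = 100. Walk through the bits of the exponent 4 left-to-right: at each bit after the leading one, square the running value, then multiply by 11 if the bit is 1 (always reducing mod 27):
  bit 1 = 1 (leading): start with 11.
  bit 2 = 0: square 11^2 = 121 ≡ 13 (mod 27).
  bit 3 = 0: square 13^2 = 169 ≡ 7 (mod 27).
Final value: 11^4 ≡ 7 (mod 27).

Final answer: 7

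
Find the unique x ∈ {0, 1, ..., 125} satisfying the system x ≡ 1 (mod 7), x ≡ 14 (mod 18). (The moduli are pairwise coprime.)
x ≡ 50 (mod 126); the representative in [0, 126) is 50

The moduli 7, 18 are pairwise coprime, so by the CRT there is a unique solution mod 7·18 = 126.
Solve by successive substitution. Start with x ≡ 1 (mod 7).
  Combine with x ≡ 14 (mod 18): write x = 1 + 7·t and require 1 + 7·t ≡ 14 (mod 18), i.e. 7·t ≡ 14 − 1 ≡ 13 (mod 18). Since 7^(−1) ≡ 13 (mod 18), t ≡ 13·13 ≡ 7 (mod 18). So x ≡ 1 + 7·7 = 50 (mod 126).
Unique solution in [0, 126): x = 50.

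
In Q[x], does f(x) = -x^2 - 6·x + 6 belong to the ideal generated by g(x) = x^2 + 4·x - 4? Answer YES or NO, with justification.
NO

In Q[x] the ideal (g) consists of all multiples of g, so f ∈ (g) iff g | f, i.e. iff the remainder of f on division by g is 0. Divide f by g (g is monic, so eliminate the leading term of the running remainder at each step):
  leading term -x^2: subtract (-1)·g(x) = -x^2 - 4·x + 4, leaving 2 - 2·x
The remainder r(x) = 2 - 2·x ≠ 0 (and deg r < deg g), so g ∤ f, i.e. f ∉ (g).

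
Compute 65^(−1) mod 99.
65^(−1) ≡ 32 (mod 99)

Apply the extended Euclidean algorithm to (99, 65), tracking rows (r, s, t) with s·99 + t·65 = r. Each division r_prev = q·r_cur + r_new produces the new row as (previous row) − q·(current row):
  row A: (99, 1, 0)   [1·99 + 0·65 = 99]
  row B: (65, 0, 1)   [0·99 + 1·65 = 65]
  99 = 1·65 + 34   → row C = row A − 1·row B = (34, 1, −1)   [check: 1·99 − 1·65 = 34]
  65 = 1·34 + 31   → row D = row B − 1·row C = (31, −1, 2)   [check: −1·99 + 2·65 = 31]
  34 = 1·31 + 3   → row E = row C − 1·row D = (3, 2, −3)   [check: 2·99 − 3·65 = 3]
  31 = 10·3 + 1   → row F = row D − 10·row E = (1, −21, 32)   [check: −21·99 + 32·65 = 1]
  3 = 3·1 + 0   → remainder 0, stop. gcd = 1 (last nonzero row F).
The gcd is 1, so 65 is invertible mod 99. The last nonzero row gives −21·99 + 32·65 = 1, so t = 32. So 65^(−1) ≡ 32 (mod 99). Verify: 65 · 32 = 2080 ≡ 1 (mod 99). ✓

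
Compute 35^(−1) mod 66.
35^(−1) ≡ 17 (mod 66)

Apply the extended Euclidean algorithm to (66, 35), tracking rows (r, s, t) with s·66 + t·35 = r. Each division r_prev = q·r_cur + r_new produces the new row as (previous row) − q·(current row):
  row A: (66, 1, 0)   [1·66 + 0·35 = 66]
  row B: (35, 0, 1)   [0·66 + 1·35 = 35]
  66 = 1·35 + 31   → row C = row A − 1·row B = (31, 1, −1)   [check: 1·66 − 1·35 = 31]
  35 = 1·31 + 4   → row D = row B − 1·row C = (4, −1, 2)   [check: −1·66 + 2·35 = 4]
  31 = 7·4 + 3   → row E = row C − 7·row D = (3, 8, −15)   [check: 8·66 − 15·35 = 3]
  4 = 1·3 + 1   → row F = row D − 1·row E = (1, −9, 17)   [check: −9·66 + 17·35 = 1]
  3 = 3·1 + 0   → remainder 0, stop. gcd = 1 (last nonzero row F).
The gcd is 1, so 35 is invertible mod 66. The last nonzero row gives −9·66 + 17·35 = 1, so t = 17. So 35^(−1) ≡ 17 (mod 66). Verify: 35 · 17 = 595 ≡ 1 (mod 66). ✓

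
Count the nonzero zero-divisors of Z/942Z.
In Z/942Z each nonzero element is either a unit (gcd with 942 is 1) or a zero-divisor (gcd > 1). The number of units is φ(942): factorise 942 = 2 · 3 · 157, so φ(942) = (2 − 1) · (3 − 1) · (157 − 1) = 1 · 2 · 156 = 312. The nonzero elements number 942 − 1 = 941. Hence the nonzero zero-divisors number 941 − 312 = 629.

Final answer: Z/942Z has 629 nonzero zero-divisors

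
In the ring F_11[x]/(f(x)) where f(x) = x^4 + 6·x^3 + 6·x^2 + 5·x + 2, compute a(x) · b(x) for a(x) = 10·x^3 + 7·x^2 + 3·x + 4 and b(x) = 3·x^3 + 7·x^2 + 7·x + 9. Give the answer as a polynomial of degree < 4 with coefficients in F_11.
a · b ≡ 7·x^3 + 3·x^2 + x + 7 (mod f(x))

Multiply as integer polynomials: a · b = 30·x^6 + 91·x^5 + 128·x^4 + 172·x^3 + 112·x^2 + 55·x + 36. Reducing coefficients mod 11: a · b ≡ 8·x^6 + 3·x^5 + 7·x^4 + 7·x^3 + 2·x^2 + 3. Now divide by f(x) = x^4 + 6·x^3 + 6·x^2 + 5·x + 2 in F_11[x], eliminating the leading term at each step:
  leading term 8·x^6: subtract (8·x^2)·f(x) = 8·x^6 + 4·x^5 + 4·x^4 + 7·x^3 + 5·x^2, leaving 10·x^5 + 3·x^4 + 8·x^2 + 3 (coefficients mod 11)
  leading term 10·x^5: subtract (10·x)·f(x) = 10·x^5 + 5·x^4 + 5·x^3 + 6·x^2 + 9·x, leaving 9·x^4 + 6·x^3 + 2·x^2 + 2·x + 3 (coefficients mod 11)
  leading term 9·x^4: subtract (9)·f(x) = 9·x^4 + 10·x^3 + 10·x^2 + x + 7, leaving 7·x^3 + 3·x^2 + x + 7 (coefficients mod 11)
The degree is now < 4, so this is the remainder. Hence a · b ≡ 7·x^3 + 3·x^2 + x + 7 in F_11[x]/(f).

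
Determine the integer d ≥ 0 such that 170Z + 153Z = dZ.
In the PID Z, (a, b) is generated by gcd(a, b). Compute gcd(170, 153) with the extended Euclidean algorithm, tracking rows (r, s, t) with s·170 + t·153 = r:
  row A: (170, 1, 0)   [1·170 + 0·153 = 170]
  row B: (153, 0, 1)   [0·170 + 1·153 = 153]
  170 = 1·153 + 17   → row C = row A − 1·row B = (17, 1, −1)   [check: 1·170 − 1·153 = 17]
  153 = 9·17 + 0   → remainder 0, stop. gcd = 17 (last nonzero row C).
So gcd(170, 153) = 17, with Bézout identity 1·170 − 1·153 = 17. Containment (⊇): the Bézout identity exhibits 17 as an element of (170, 153), giving (17) ⊆ (170, 153). Containment (⊆): since 17 | 170 and 17 | 153 (170 = 17·10, 153 = 17·9), every Z-linear combination of 170 and 153 is divisible by 17, so (170, 153) ⊆ (17). Therefore (170, 153) = (17), d = 17.

Final answer: (170, 153) = (17); d = 17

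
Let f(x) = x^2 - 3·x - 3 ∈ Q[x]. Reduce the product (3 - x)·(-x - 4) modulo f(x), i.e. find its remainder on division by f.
a · b ≡ 4·x - 9 (mod f(x))

First multiply in Q[x] without reducing: a · b = x^2 + x - 12. Now divide by f(x) = x^2 - 3·x - 3, eliminating the leading term at each step:
  leading term x^2: subtract (1)·f(x) = x^2 - 3·x - 3, leaving 4·x - 9
The degree is now < 2, so this is the remainder. Hence a · b ≡ 4·x - 9 in Q[x]/(f).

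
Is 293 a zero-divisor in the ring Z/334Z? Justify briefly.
NO

gcd(293, 334) = 1, so 293 is a unit in Z/334Z (it has a multiplicative inverse). A unit cannot be a zero-divisor: if 293·b ≡ 0 then multiplying both sides by 293^(−1) gives b ≡ 0. So 293 is not a zero-divisor.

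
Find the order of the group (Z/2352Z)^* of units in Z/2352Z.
|(Z/2352Z)^*| = 672

(Z/2352Z)^* consists of the classes a with gcd(a, 2352) = 1, so its order is φ(2352). φ is multiplicative, with φ(p^e) = p^e − p^(e−1). Factorise 2352 = 2^4 · 3 · 7^2. Then
  φ(2352) = (2^4 − 2^3) · (3 − 1) · (7^2 − 7^1) = 8 · 2 · 42 = 672.
Thus |(Z/2352Z)^*| = 672.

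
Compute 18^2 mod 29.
5

Use repeated squaring. Binary(2) = 10. Walk through the bits of the exponent 2 left-to-right: at each bit after the leading one, square the running value, then multiply by 18 if the bit is 1 (always reducing mod 29):
  bit 1 = 1 (leading): start with 18.
  bit 2 = 0: square 18^2 = 324 ≡ 5 (mod 29).
Final value: 18^2 ≡ 5 (mod 29).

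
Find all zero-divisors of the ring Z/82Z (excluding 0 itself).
nonzero zero-divisors of Z/82Z = {2, 4, 6, 8, 10, 12, 14, 16, 18, 20, 22, 24, 26, 28, 30, 32, 34, 36, 38, 40, 41, 42, 44, 46, 48, 50, 52, 54, 56, 58, 60, 62, 64, 66, 68, 70, 72, 74, 76, 78, 80}

An element a ∈ Z/82Z (with a ≠ 0) is a zero-divisor iff gcd(a, 82) > 1 (because a is a unit precisely when gcd(a, n) = 1, and in Z/nZ every nonzero, non-unit element is a zero-divisor). Scan a = 1, ..., 81 and keep those with gcd(a, 82) > 1:
  gcd(2, 82) = 2, gcd(4, 82) = 2, gcd(6, 82) = 2, gcd(8, 82) = 2, gcd(10, 82) = 2, gcd(12, 82) = 2, gcd(14, 82) = 2, gcd(16, 82) = 2, gcd(18, 82) = 2, gcd(20, 82) = 2, gcd(22, 82) = 2, gcd(24, 82) = 2, gcd(26, 82) = 2, gcd(28, 82) = 2, gcd(30, 82) = 2, gcd(32, 82) = 2, gcd(34, 82) = 2, gcd(36, 82) = 2, gcd(38, 82) = 2, gcd(40, 82) = 2, gcd(41, 82) = 41, gcd(42, 82) = 2, gcd(44, 82) = 2, gcd(46, 82) = 2, gcd(48, 82) = 2, gcd(50, 82) = 2, gcd(52, 82) = 2, gcd(54, 82) = 2, gcd(56, 82) = 2, gcd(58, 82) = 2, gcd(60, 82) = 2, gcd(62, 82) = 2, gcd(64, 82) = 2, gcd(66, 82) = 2, gcd(68, 82) = 2, gcd(70, 82) = 2, gcd(72, 82) = 2, gcd(74, 82) = 2, gcd(76, 82) = 2, gcd(78, 82) = 2, gcd(80, 82) = 2.
All other a ∈ {1, ..., 81} have gcd(a, 82) = 1 and are units. So the nonzero zero-divisors are exactly the 41 values of a appearing in this scan.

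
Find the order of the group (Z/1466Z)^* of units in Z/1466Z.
|(Z/1466Z)^*| = 732

(Z/1466Z)^* consists of the classes a with gcd(a, 1466) = 1, so its order is φ(1466). φ is multiplicative, with φ(p^e) = p^e − p^(e−1). Factorise 1466 = 2 · 733. Then
  φ(1466) = (2 − 1) · (733 − 1) = 1 · 732 = 732.
Thus |(Z/1466Z)^*| = 732.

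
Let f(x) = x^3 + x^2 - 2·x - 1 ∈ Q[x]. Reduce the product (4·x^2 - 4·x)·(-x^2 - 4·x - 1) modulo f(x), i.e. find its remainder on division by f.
First multiply in Q[x] without reducing: a · b = -4·x^4 - 12·x^3 + 12·x^2 + 4·x. Now divide by f(x) = x^3 + x^2 - 2·x - 1, eliminating the leading term at each step:
  leading term -4·x^4: subtract (-4·x)·f(x) = -4·x^4 - 4·x^3 + 8·x^2 + 4·x, leaving -8·x^3 + 4·x^2
  leading term -8·x^3: subtract (-8)·f(x) = -8·x^3 - 8·x^2 + 16·x + 8, leaving 12·x^2 - 16·x - 8
The degree is now < 3, so this is the remainder. Hence a · b ≡ 12·x^2 - 16·x - 8 in Q[x]/(f).

Final answer: a · b ≡ 12·x^2 - 16·x - 8 (mod f(x))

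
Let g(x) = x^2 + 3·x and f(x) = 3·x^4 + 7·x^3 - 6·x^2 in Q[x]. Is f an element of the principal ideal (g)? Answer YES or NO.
In Q[x] the ideal (g) consists of all multiples of g, so f ∈ (g) iff g | f, i.e. iff the remainder of f on division by g is 0. Divide f by g (g is monic, so eliminate the leading term of the running remainder at each step):
  leading term 3·x^4: subtract (3·x^2)·g(x) = 3·x^4 + 9·x^3, leaving -2·x^3 - 6·x^2
  leading term -2·x^3: subtract (-2·x)·g(x) = -2·x^3 - 6·x^2, leaving 0
The remainder is 0, so f(x) = g(x) · h(x) with h(x) = 3·x^2 - 2·x. Hence g | f, i.e. f ∈ (g).

Final answer: YES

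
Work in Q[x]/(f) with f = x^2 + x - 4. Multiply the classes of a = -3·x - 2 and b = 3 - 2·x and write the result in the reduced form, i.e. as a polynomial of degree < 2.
First multiply in Q[x] without reducing: a · b = 6·x^2 - 5·x - 6. Now divide by f(x) = x^2 + x - 4, eliminating the leading term at each step:
  leading term 6·x^2: subtract (6)·f(x) = 6·x^2 + 6·x - 24, leaving 18 - 11·x
The degree is now < 2, so this is the remainder. Hence a · b ≡ 18 - 11·x in Q[x]/(f).

Final answer: a · b ≡ 18 - 11·x (mod f(x))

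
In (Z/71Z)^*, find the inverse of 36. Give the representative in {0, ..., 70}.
36^(−1) ≡ 2 (mod 71)

Apply the extended Euclidean algorithm to (71, 36), tracking rows (r, s, t) with s·71 + t·36 = r. Each division r_prev = q·r_cur + r_new produces the new row as (previous row) − q·(current row):
  row A: (71, 1, 0)   [1·71 + 0·36 = 71]
  row B: (36, 0, 1)   [0·71 + 1·36 = 36]
  71 = 1·36 + 35   → row C = row A − 1·row B = (35, 1, −1)   [check: 1·71 − 1·36 = 35]
  36 = 1·35 + 1   → row D = row B − 1·row C = (1, −1, 2)   [check: −1·71 + 2·36 = 1]
  35 = 35·1 + 0   → remainder 0, stop. gcd = 1 (last nonzero row D).
The gcd is 1, so 36 is invertible mod 71. The last nonzero row gives −1·71 + 2·36 = 1, so t = 2. So 36^(−1) ≡ 2 (mod 71). Verify: 36 · 2 = 72 ≡ 1 (mod 71). ✓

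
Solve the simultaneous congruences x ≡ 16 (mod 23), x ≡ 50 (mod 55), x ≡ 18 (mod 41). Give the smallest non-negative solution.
x ≡ 51145 (mod 51865); the representative in [0, 51865) is 51145

The moduli 23, 55, 41 are pairwise coprime, so by the CRT there is a unique solution mod 23·55·41 = 51865.
Solve by successive substitution. Start with x ≡ 16 (mod 23).
  Combine with x ≡ 50 (mod 55): write x = 16 + 23·t and require 16 + 23·t ≡ 50 (mod 55), i.e. 23·t ≡ 50 − 16 ≡ 34 (mod 55). Since 23^(−1) ≡ 12 (mod 55), t ≡ 12·34 ≡ 23 (mod 55). So x ≡ 16 + 23·23 = 545 (mod 1265).
  Combine with x ≡ 18 (mod 41): write x = 545 + 1265·t and require 545 + 1265·t ≡ 18 (mod 41), i.e. 1265·t ≡ 18 − 545 ≡ 6 (mod 41). Since 1265^(−1) ≡ 34 (mod 41) (1265 ≡ 35 (mod 41)), t ≡ 34·6 ≡ 40 (mod 41). So x ≡ 545 + 1265·40 = 51145 (mod 51865).
Unique solution in [0, 51865): x = 51145.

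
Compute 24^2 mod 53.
Use repeated squaring. Binary(2) = 10. Walk through the bits of the exponent 2 left-to-right: at each bit after the leading one, square the running value, then multiply by 24 if the bit is 1 (always reducing mod 53):
  bit 1 = 1 (leading): start with 24.
  bit 2 = 0: square 24^2 = 576 ≡ 46 (mod 53).
Final value: 24^2 ≡ 46 (mod 53).

Final answer: 46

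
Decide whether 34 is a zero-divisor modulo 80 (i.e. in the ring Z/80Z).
YES

gcd(34, 80) = 2 > 1, so 34 is not a unit in Z/80Z. In Z/nZ every nonzero non-unit is a zero-divisor: explicitly, take b = 80/gcd = 40 ≠ 0 (mod 80); then 34·40 = 1360 = 17·80, i.e. 34·40 ≡ 0 (mod 80). So 34 is a zero-divisor.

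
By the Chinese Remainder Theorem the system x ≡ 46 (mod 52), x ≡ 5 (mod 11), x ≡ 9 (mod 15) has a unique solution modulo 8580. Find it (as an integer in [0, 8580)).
The moduli 52, 11, 15 are pairwise coprime, so by the CRT there is a unique solution mod 52·11·15 = 8580.
Solve by successive substitution. Start with x ≡ 46 (mod 52).
  Combine with x ≡ 5 (mod 11): write x = 46 + 52·t and require 46 + 52·t ≡ 5 (mod 11), i.e. 52·t ≡ 5 − 46 ≡ 3 (mod 11). Since 52^(−1) ≡ 7 (mod 11) (52 ≡ 8 (mod 11)), t ≡ 7·3 ≡ 10 (mod 11). So x ≡ 46 + 52·10 = 566 (mod 572).
  Combine with x ≡ 9 (mod 15): write x = 566 + 572·t and require 566 + 572·t ≡ 9 (mod 15), i.e. 572·t ≡ 9 − 566 ≡ 13 (mod 15). Since 572^(−1) ≡ 8 (mod 15) (572 ≡ 2 (mod 15)), t ≡ 8·13 ≡ 14 (mod 15). So x ≡ 566 + 572·14 = 8574 (mod 8580).
Unique solution in [0, 8580): x = 8574.

Final answer: x ≡ 8574 (mod 8580); the representative in [0, 8580) is 8574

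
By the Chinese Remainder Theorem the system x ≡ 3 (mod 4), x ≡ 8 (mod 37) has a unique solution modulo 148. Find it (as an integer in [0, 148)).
x ≡ 119 (mod 148); the representative in [0, 148) is 119

The moduli 4, 37 are pairwise coprime, so by the CRT there is a unique solution mod 4·37 = 148.
Solve by successive substitution. Start with x ≡ 3 (mod 4).
  Combine with x ≡ 8 (mod 37): write x = 3 + 4·t and require 3 + 4·t ≡ 8 (mod 37), i.e. 4·t ≡ 8 − 3 ≡ 5 (mod 37). Since 4^(−1) ≡ 28 (mod 37), t ≡ 28·5 ≡ 29 (mod 37). So x ≡ 3 + 4·29 = 119 (mod 148).
Unique solution in [0, 148): x = 119.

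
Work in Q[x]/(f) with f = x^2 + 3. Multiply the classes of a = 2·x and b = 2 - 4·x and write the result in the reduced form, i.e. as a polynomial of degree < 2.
First multiply in Q[x] without reducing: a · b = -8·x^2 + 4·x. Now divide by f(x) = x^2 + 3, eliminating the leading term at each step:
  leading term -8·x^2: subtract (-8)·f(x) = -8·x^2 - 24, leaving 4·x + 24
The degree is now < 2, so this is the remainder. Hence a · b ≡ 4·x + 24 in Q[x]/(f).

Final answer: a · b ≡ 4·x + 24 (mod f(x))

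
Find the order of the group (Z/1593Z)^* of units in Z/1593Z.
|(Z/1593Z)^*| = 1044

(Z/1593Z)^* consists of the classes a with gcd(a, 1593) = 1, so its order is φ(1593). φ is multiplicative, with φ(p^e) = p^e − p^(e−1). Factorise 1593 = 3^3 · 59. Then
  φ(1593) = (3^3 − 3^2) · (59 − 1) = 18 · 58 = 1044.
Thus |(Z/1593Z)^*| = 1044.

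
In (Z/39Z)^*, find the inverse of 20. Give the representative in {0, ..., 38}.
20^(−1) ≡ 2 (mod 39)

Apply the extended Euclidean algorithm to (39, 20), tracking rows (r, s, t) with s·39 + t·20 = r. Each division r_prev = q·r_cur + r_new produces the new row as (previous row) − q·(current row):
  row A: (39, 1, 0)   [1·39 + 0·20 = 39]
  row B: (20, 0, 1)   [0·39 + 1·20 = 20]
  39 = 1·20 + 19   → row C = row A − 1·row B = (19, 1, −1)   [check: 1·39 − 1·20 = 19]
  20 = 1·19 + 1   → row D = row B − 1·row C = (1, −1, 2)   [check: −1·39 + 2·20 = 1]
  19 = 19·1 + 0   → remainder 0, stop. gcd = 1 (last nonzero row D).
The gcd is 1, so 20 is invertible mod 39. The last nonzero row gives −1·39 + 2·20 = 1, so t = 2. So 20^(−1) ≡ 2 (mod 39). Verify: 20 · 2 = 40 ≡ 1 (mod 39). ✓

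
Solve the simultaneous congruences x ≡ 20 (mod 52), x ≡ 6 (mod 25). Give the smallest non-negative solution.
The moduli 52, 25 are pairwise coprime, so by the CRT there is a unique solution mod 52·25 = 1300.
Solve by successive substitution. Start with x ≡ 20 (mod 52).
  Combine with x ≡ 6 (mod 25): write x = 20 + 52·t and require 20 + 52·t ≡ 6 (mod 25), i.e. 52·t ≡ 6 − 20 ≡ 11 (mod 25). Since 52^(−1) ≡ 13 (mod 25) (52 ≡ 2 (mod 25)), t ≡ 13·11 ≡ 18 (mod 25). So x ≡ 20 + 52·18 = 956 (mod 1300).
Unique solution in [0, 1300): x = 956.

Final answer: x ≡ 956 (mod 1300); the representative in [0, 1300) is 956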